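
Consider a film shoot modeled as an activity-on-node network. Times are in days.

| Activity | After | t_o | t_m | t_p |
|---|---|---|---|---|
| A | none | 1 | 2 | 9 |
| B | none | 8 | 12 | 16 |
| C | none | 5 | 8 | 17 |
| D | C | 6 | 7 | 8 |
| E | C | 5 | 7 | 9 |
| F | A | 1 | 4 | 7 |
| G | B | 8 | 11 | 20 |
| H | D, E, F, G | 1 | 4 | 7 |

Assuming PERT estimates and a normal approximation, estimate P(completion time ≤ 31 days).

0.875

te_A = (1 + 4·2 + 9)/6 = 18/6 = 3; σ²_A = ((9−1)/6)² = 1.778
te_B = (8 + 4·12 + 16)/6 = 72/6 = 12; σ²_B = ((16−8)/6)² = 1.778
te_C = (5 + 4·8 + 17)/6 = 54/6 = 9; σ²_C = ((17−5)/6)² = 4.000
te_D = (6 + 4·7 + 8)/6 = 42/6 = 7; σ²_D = ((8−6)/6)² = 0.111
te_E = (5 + 4·7 + 9)/6 = 42/6 = 7; σ²_E = ((9−5)/6)² = 0.444
te_F = (1 + 4·4 + 7)/6 = 24/6 = 4; σ²_F = ((7−1)/6)² = 1.000
te_G = (8 + 4·11 + 20)/6 = 72/6 = 12; σ²_G = ((20−8)/6)² = 4.000
te_H = (1 + 4·4 + 7)/6 = 24/6 = 4; σ²_H = ((7−1)/6)² = 1.000

Forward pass:
ES_A = 0; EF_A = 3
ES_B = 0; EF_B = 12
ES_C = 0; EF_C = 9
ES_D = 9; EF_D = 9+7 = 16
ES_E = 9; EF_E = 9+7 = 16
ES_F = 3; EF_F = 3+4 = 7
ES_G = 12; EF_G = 12+12 = 24
ES_H = max(EF_D=16, EF_E=16, EF_F=7, EF_G=24) = 24; EF_H = 24+4 = 28
Expected project duration μ = 28 days. Critical path: B → G → H.

Variance along critical path = 1.778 + 4.000 + 1.000 = 6.778; σ = √6.778 = 2.603 days.
Z = (31 − 28) / 2.603 = 1.152
P(T ≤ 31) = Φ(1.152) ≈ 0.875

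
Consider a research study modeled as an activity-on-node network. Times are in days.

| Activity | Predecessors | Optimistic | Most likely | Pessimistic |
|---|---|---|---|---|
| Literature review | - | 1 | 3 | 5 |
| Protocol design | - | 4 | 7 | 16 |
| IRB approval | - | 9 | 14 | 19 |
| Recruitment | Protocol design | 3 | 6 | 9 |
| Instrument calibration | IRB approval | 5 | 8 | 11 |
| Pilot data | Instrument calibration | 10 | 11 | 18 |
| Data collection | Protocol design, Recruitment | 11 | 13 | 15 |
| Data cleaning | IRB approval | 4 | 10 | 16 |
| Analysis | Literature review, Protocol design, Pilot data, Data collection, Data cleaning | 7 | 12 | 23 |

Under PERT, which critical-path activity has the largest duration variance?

Analysis

te_Literature review = (1 + 4·3 + 5)/6 = 18/6 = 3; σ²_Literature review = ((5−1)/6)² = 0.444
te_Protocol design = (4 + 4·7 + 16)/6 = 48/6 = 8; σ²_Protocol design = ((16−4)/6)² = 4.000
te_IRB approval = (9 + 4·14 + 19)/6 = 84/6 = 14; σ²_IRB approval = ((19−9)/6)² = 2.778
te_Recruitment = (3 + 4·6 + 9)/6 = 36/6 = 6; σ²_Recruitment = ((9−3)/6)² = 1.000
te_Instrument calibration = (5 + 4·8 + 11)/6 = 48/6 = 8; σ²_Instrument calibration = ((11−5)/6)² = 1.000
te_Pilot data = (10 + 4·11 + 18)/6 = 72/6 = 12; σ²_Pilot data = ((18−10)/6)² = 1.778
te_Data collection = (11 + 4·13 + 15)/6 = 78/6 = 13; σ²_Data collection = ((15−11)/6)² = 0.444
te_Data cleaning = (4 + 4·10 + 16)/6 = 60/6 = 10; σ²_Data cleaning = ((16−4)/6)² = 4.000
te_Analysis = (7 + 4·12 + 23)/6 = 78/6 = 13; σ²_Analysis = ((23−7)/6)² = 7.111

Forward pass:
ES_Literature review = 0; EF_Literature review = 3
ES_Protocol design = 0; EF_Protocol design = 8
ES_IRB approval = 0; EF_IRB approval = 14
ES_Recruitment = 8; EF_Recruitment = 8+6 = 14
ES_Instrument calibration = 14; EF_Instrument calibration = 14+8 = 22
ES_Pilot data = 22; EF_Pilot data = 22+12 = 34
ES_Data collection = max(EF_Protocol design=8, EF_Recruitment=14) = 14; EF_Data collection = 14+13 = 27
ES_Data cleaning = 14; EF_Data cleaning = 14+10 = 24
ES_Analysis = max(EF_Literature review=3, EF_Protocol design=8, EF_Pilot data=34, EF_Data collection=27, EF_Data cleaning=24) = 34; EF_Analysis = 34+13 = 47
Expected project duration μ = 47 days. Critical path: IRB approval → Instrument calibration → Pilot data → Analysis.

Variances on critical path: σ²_IRB approval=2.778, σ²_Instrument calibration=1.000, σ²_Pilot data=1.778, σ²_Analysis=7.111.
Largest is σ²_Analysis = 7.111.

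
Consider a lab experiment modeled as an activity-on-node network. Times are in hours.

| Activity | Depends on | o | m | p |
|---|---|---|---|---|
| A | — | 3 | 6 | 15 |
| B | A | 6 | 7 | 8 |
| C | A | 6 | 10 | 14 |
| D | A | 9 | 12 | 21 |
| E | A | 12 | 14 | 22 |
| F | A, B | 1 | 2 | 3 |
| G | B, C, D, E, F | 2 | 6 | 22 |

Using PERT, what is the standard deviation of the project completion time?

4.23 hours

te_A = (3 + 4·6 + 15)/6 = 42/6 = 7; σ²_A = ((15−3)/6)² = 4.000
te_B = (6 + 4·7 + 8)/6 = 42/6 = 7; σ²_B = ((8−6)/6)² = 0.111
te_C = (6 + 4·10 + 14)/6 = 60/6 = 10; σ²_C = ((14−6)/6)² = 1.778
te_D = (9 + 4·12 + 21)/6 = 78/6 = 13; σ²_D = ((21−9)/6)² = 4.000
te_E = (12 + 4·14 + 22)/6 = 90/6 = 15; σ²_E = ((22−12)/6)² = 2.778
te_F = (1 + 4·2 + 3)/6 = 12/6 = 2; σ²_F = ((3−1)/6)² = 0.111
te_G = (2 + 4·6 + 22)/6 = 48/6 = 8; σ²_G = ((22−2)/6)² = 11.111

Forward pass:
ES_A = 0; EF_A = 7
ES_B = 7; EF_B = 7+7 = 14
ES_C = 7; EF_C = 7+10 = 17
ES_D = 7; EF_D = 7+13 = 20
ES_E = 7; EF_E = 7+15 = 22
ES_F = max(EF_A=7, EF_B=14) = 14; EF_F = 14+2 = 16
ES_G = max(EF_B=14, EF_C=17, EF_D=20, EF_E=22, EF_F=16) = 22; EF_G = 22+8 = 30
Expected project duration μ = 30 hours. Critical path: A → E → G.

Variance along critical path = 4.000 + 2.778 + 11.111 = 17.889
σ = √17.889 = 4.230 hours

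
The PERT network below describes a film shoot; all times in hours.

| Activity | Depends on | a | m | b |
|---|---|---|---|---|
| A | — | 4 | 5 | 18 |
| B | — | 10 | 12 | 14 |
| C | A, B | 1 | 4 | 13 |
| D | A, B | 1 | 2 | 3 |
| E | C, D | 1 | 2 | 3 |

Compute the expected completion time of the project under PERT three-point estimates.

19 hours

te_A = (4 + 4·5 + 18)/6 = 42/6 = 7
te_B = (10 + 4·12 + 14)/6 = 72/6 = 12
te_C = (1 + 4·4 + 13)/6 = 30/6 = 5
te_D = (1 + 4·2 + 3)/6 = 12/6 = 2
te_E = (1 + 4·2 + 3)/6 = 12/6 = 2

Forward pass:
ES_A = 0; EF_A = 7
ES_B = 0; EF_B = 12
ES_C = max(EF_A=7, EF_B=12) = 12; EF_C = 12+5 = 17
ES_D = max(EF_A=7, EF_B=12) = 12; EF_D = 12+2 = 14
ES_E = max(EF_C=17, EF_D=14) = 17; EF_E = 17+2 = 19
Expected project duration μ = 19 hours. Critical path: B → C → E.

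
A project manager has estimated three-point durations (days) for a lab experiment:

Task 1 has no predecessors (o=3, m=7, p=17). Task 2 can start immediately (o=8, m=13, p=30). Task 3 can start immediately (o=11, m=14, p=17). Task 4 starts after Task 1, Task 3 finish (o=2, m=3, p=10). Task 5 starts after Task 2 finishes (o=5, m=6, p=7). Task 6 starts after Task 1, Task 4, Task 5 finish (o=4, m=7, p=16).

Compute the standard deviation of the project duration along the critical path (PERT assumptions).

4.19 days

te_Task 1 = (3 + 4·7 + 17)/6 = 48/6 = 8; σ²_Task 1 = ((17−3)/6)² = 5.444
te_Task 2 = (8 + 4·13 + 30)/6 = 90/6 = 15; σ²_Task 2 = ((30−8)/6)² = 13.444
te_Task 3 = (11 + 4·14 + 17)/6 = 84/6 = 14; σ²_Task 3 = ((17−11)/6)² = 1.000
te_Task 4 = (2 + 4·3 + 10)/6 = 24/6 = 4; σ²_Task 4 = ((10−2)/6)² = 1.778
te_Task 5 = (5 + 4·6 + 7)/6 = 36/6 = 6; σ²_Task 5 = ((7−5)/6)² = 0.111
te_Task 6 = (4 + 4·7 + 16)/6 = 48/6 = 8; σ²_Task 6 = ((16−4)/6)² = 4.000

Forward pass:
ES_Task 1 = 0; EF_Task 1 = 8
ES_Task 2 = 0; EF_Task 2 = 15
ES_Task 3 = 0; EF_Task 3 = 14
ES_Task 4 = max(EF_Task 1=8, EF_Task 3=14) = 14; EF_Task 4 = 14+4 = 18
ES_Task 5 = 15; EF_Task 5 = 15+6 = 21
ES_Task 6 = max(EF_Task 1=8, EF_Task 4=18, EF_Task 5=21) = 21; EF_Task 6 = 21+8 = 29
Expected project duration μ = 29 days. Critical path: Task 2 → Task 5 → Task 6.

Variance along critical path = 13.444 + 0.111 + 4.000 = 17.556
σ = √17.556 = 4.190 days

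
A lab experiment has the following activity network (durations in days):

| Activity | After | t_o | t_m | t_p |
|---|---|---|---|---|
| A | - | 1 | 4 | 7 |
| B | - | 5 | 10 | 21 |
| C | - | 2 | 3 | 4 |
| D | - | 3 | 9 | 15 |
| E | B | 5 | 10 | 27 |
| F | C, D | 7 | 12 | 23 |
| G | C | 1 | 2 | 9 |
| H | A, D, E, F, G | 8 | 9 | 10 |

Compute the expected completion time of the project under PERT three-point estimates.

te_A = (1 + 4·4 + 7)/6 = 24/6 = 4
te_B = (5 + 4·10 + 21)/6 = 66/6 = 11
te_C = (2 + 4·3 + 4)/6 = 18/6 = 3
te_D = (3 + 4·9 + 15)/6 = 54/6 = 9
te_E = (5 + 4·10 + 27)/6 = 72/6 = 12
te_F = (7 + 4·12 + 23)/6 = 78/6 = 13
te_G = (1 + 4·2 + 9)/6 = 18/6 = 3
te_H = (8 + 4·9 + 10)/6 = 54/6 = 9

Forward pass:
ES_A = 0; EF_A = 4
ES_B = 0; EF_B = 11
ES_C = 0; EF_C = 3
ES_D = 0; EF_D = 9
ES_E = 11; EF_E = 11+12 = 23
ES_F = max(EF_C=3, EF_D=9) = 9; EF_F = 9+13 = 22
ES_G = 3; EF_G = 3+3 = 6
ES_H = max(EF_A=4, EF_D=9, EF_E=23, EF_F=22, EF_G=6) = 23; EF_H = 23+9 = 32
Expected project duration μ = 32 days. Critical path: B → E → H.

32 days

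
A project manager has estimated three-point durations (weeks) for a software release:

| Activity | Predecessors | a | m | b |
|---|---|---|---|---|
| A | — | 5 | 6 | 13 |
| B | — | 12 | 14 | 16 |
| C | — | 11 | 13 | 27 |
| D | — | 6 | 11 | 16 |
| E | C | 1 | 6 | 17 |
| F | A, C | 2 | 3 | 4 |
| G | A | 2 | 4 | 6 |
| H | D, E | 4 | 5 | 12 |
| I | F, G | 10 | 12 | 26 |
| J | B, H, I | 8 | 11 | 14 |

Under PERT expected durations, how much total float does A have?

te_A = (5 + 4·6 + 13)/6 = 42/6 = 7
te_B = (12 + 4·14 + 16)/6 = 84/6 = 14
te_C = (11 + 4·13 + 27)/6 = 90/6 = 15
te_D = (6 + 4·11 + 16)/6 = 66/6 = 11
te_E = (1 + 4·6 + 17)/6 = 42/6 = 7
te_F = (2 + 4·3 + 4)/6 = 18/6 = 3
te_G = (2 + 4·4 + 6)/6 = 24/6 = 4
te_H = (4 + 4·5 + 12)/6 = 36/6 = 6
te_I = (10 + 4·12 + 26)/6 = 84/6 = 14
te_J = (8 + 4·11 + 14)/6 = 66/6 = 11

Forward pass:
ES_A = 0; EF_A = 7
ES_B = 0; EF_B = 14
ES_C = 0; EF_C = 15
ES_D = 0; EF_D = 11
ES_E = 15; EF_E = 15+7 = 22
ES_F = max(EF_A=7, EF_C=15) = 15; EF_F = 15+3 = 18
ES_G = 7; EF_G = 7+4 = 11
ES_H = max(EF_D=11, EF_E=22) = 22; EF_H = 22+6 = 28
ES_I = max(EF_F=18, EF_G=11) = 18; EF_I = 18+14 = 32
ES_J = max(EF_B=14, EF_H=28, EF_I=32) = 32; EF_J = 32+11 = 43
Expected project duration μ = 43 weeks. Critical path: C → F → I → J.

Backward pass:
LF_J = 43; LS_J = 43−11 = 32
LF_I = LS_J = 32; LS_I = 32−14 = 18
LF_H = LS_J = 32; LS_H = 32−6 = 26
LF_G = LS_I = 18; LS_G = 18−4 = 14
LF_F = LS_I = 18; LS_F = 18−3 = 15
LF_E = LS_H = 26; LS_E = 26−7 = 19
LF_D = LS_H = 26; LS_D = 26−11 = 15
LF_C = min(LS_E=19, LS_F=15) = 15; LS_C = 15−15 = 0
LF_B = LS_J = 32; LS_B = 32−14 = 18
LF_A = min(LS_F=15, LS_G=14) = 14; LS_A = 14−7 = 7
Slack_A = LS_A − ES_A = 7 − 0 = 7

7 weeks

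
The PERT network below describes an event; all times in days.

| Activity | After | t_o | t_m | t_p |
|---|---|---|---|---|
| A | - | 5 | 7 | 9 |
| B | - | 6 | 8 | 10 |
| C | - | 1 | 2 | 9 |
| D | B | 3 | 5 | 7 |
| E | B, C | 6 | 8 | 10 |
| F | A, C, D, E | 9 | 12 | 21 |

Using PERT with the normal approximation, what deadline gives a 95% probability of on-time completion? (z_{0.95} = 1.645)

32.6 days

te_A = (5 + 4·7 + 9)/6 = 42/6 = 7; σ²_A = ((9−5)/6)² = 0.444
te_B = (6 + 4·8 + 10)/6 = 48/6 = 8; σ²_B = ((10−6)/6)² = 0.444
te_C = (1 + 4·2 + 9)/6 = 18/6 = 3; σ²_C = ((9−1)/6)² = 1.778
te_D = (3 + 4·5 + 7)/6 = 30/6 = 5; σ²_D = ((7−3)/6)² = 0.444
te_E = (6 + 4·8 + 10)/6 = 48/6 = 8; σ²_E = ((10−6)/6)² = 0.444
te_F = (9 + 4·12 + 21)/6 = 78/6 = 13; σ²_F = ((21−9)/6)² = 4.000

Forward pass:
ES_A = 0; EF_A = 7
ES_B = 0; EF_B = 8
ES_C = 0; EF_C = 3
ES_D = 8; EF_D = 8+5 = 13
ES_E = max(EF_B=8, EF_C=3) = 8; EF_E = 8+8 = 16
ES_F = max(EF_A=7, EF_C=3, EF_D=13, EF_E=16) = 16; EF_F = 16+13 = 29
Expected project duration μ = 29 days. Critical path: B → E → F.

Variance along critical path = 0.444 + 0.444 + 4.000 = 4.889; σ = 2.211 days.
D = μ + z·σ = 29 + 1.645·2.211 = 32.6 days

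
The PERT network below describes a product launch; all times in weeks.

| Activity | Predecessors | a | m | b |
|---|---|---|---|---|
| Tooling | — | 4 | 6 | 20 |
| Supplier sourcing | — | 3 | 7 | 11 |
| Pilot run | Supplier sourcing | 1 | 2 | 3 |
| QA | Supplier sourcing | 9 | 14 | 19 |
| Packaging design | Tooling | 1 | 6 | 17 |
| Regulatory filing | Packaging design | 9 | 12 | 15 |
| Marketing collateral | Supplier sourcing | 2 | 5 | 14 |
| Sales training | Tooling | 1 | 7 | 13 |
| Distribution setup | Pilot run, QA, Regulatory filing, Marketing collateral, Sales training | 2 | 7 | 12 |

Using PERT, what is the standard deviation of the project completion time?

te_Tooling = (4 + 4·6 + 20)/6 = 48/6 = 8; σ²_Tooling = ((20−4)/6)² = 7.111
te_Supplier sourcing = (3 + 4·7 + 11)/6 = 42/6 = 7; σ²_Supplier sourcing = ((11−3)/6)² = 1.778
te_Pilot run = (1 + 4·2 + 3)/6 = 12/6 = 2; σ²_Pilot run = ((3−1)/6)² = 0.111
te_QA = (9 + 4·14 + 19)/6 = 84/6 = 14; σ²_QA = ((19−9)/6)² = 2.778
te_Packaging design = (1 + 4·6 + 17)/6 = 42/6 = 7; σ²_Packaging design = ((17−1)/6)² = 7.111
te_Regulatory filing = (9 + 4·12 + 15)/6 = 72/6 = 12; σ²_Regulatory filing = ((15−9)/6)² = 1.000
te_Marketing collateral = (2 + 4·5 + 14)/6 = 36/6 = 6; σ²_Marketing collateral = ((14−2)/6)² = 4.000
te_Sales training = (1 + 4·7 + 13)/6 = 42/6 = 7; σ²_Sales training = ((13−1)/6)² = 4.000
te_Distribution setup = (2 + 4·7 + 12)/6 = 42/6 = 7; σ²_Distribution setup = ((12−2)/6)² = 2.778

Forward pass:
ES_Tooling = 0; EF_Tooling = 8
ES_Supplier sourcing = 0; EF_Supplier sourcing = 7
ES_Pilot run = 7; EF_Pilot run = 7+2 = 9
ES_QA = 7; EF_QA = 7+14 = 21
ES_Packaging design = 8; EF_Packaging design = 8+7 = 15
ES_Regulatory filing = 15; EF_Regulatory filing = 15+12 = 27
ES_Marketing collateral = 7; EF_Marketing collateral = 7+6 = 13
ES_Sales training = 8; EF_Sales training = 8+7 = 15
ES_Distribution setup = max(EF_Pilot run=9, EF_QA=21, EF_Regulatory filing=27, EF_Marketing collateral=13, EF_Sales training=15) = 27; EF_Distribution setup = 27+7 = 34
Expected project duration μ = 34 weeks. Critical path: Tooling → Packaging design → Regulatory filing → Distribution setup.

Variance along critical path = 7.111 + 7.111 + 1.000 + 2.778 = 18.000
σ = √18.000 = 4.243 weeks

4.24 weeks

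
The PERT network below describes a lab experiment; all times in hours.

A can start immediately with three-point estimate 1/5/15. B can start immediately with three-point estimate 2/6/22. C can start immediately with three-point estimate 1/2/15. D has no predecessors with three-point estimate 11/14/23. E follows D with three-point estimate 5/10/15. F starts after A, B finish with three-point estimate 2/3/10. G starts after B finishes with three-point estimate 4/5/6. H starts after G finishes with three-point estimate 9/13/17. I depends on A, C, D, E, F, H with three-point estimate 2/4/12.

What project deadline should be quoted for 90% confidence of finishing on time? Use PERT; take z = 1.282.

te_A = (1 + 4·5 + 15)/6 = 36/6 = 6; σ²_A = ((15−1)/6)² = 5.444
te_B = (2 + 4·6 + 22)/6 = 48/6 = 8; σ²_B = ((22−2)/6)² = 11.111
te_C = (1 + 4·2 + 15)/6 = 24/6 = 4; σ²_C = ((15−1)/6)² = 5.444
te_D = (11 + 4·14 + 23)/6 = 90/6 = 15; σ²_D = ((23−11)/6)² = 4.000
te_E = (5 + 4·10 + 15)/6 = 60/6 = 10; σ²_E = ((15−5)/6)² = 2.778
te_F = (2 + 4·3 + 10)/6 = 24/6 = 4; σ²_F = ((10−2)/6)² = 1.778
te_G = (4 + 4·5 + 6)/6 = 30/6 = 5; σ²_G = ((6−4)/6)² = 0.111
te_H = (9 + 4·13 + 17)/6 = 78/6 = 13; σ²_H = ((17−9)/6)² = 1.778
te_I = (2 + 4·4 + 12)/6 = 30/6 = 5; σ²_I = ((12−2)/6)² = 2.778

Forward pass:
ES_A = 0; EF_A = 6
ES_B = 0; EF_B = 8
ES_C = 0; EF_C = 4
ES_D = 0; EF_D = 15
ES_E = 15; EF_E = 15+10 = 25
ES_F = max(EF_A=6, EF_B=8) = 8; EF_F = 8+4 = 12
ES_G = 8; EF_G = 8+5 = 13
ES_H = 13; EF_H = 13+13 = 26
ES_I = max(EF_A=6, EF_C=4, EF_D=15, EF_E=25, EF_F=12, EF_H=26) = 26; EF_I = 26+5 = 31
Expected project duration μ = 31 hours. Critical path: B → G → H → I.

Variance along critical path = 11.111 + 0.111 + 1.778 + 2.778 = 15.778; σ = 3.972 hours.
D = μ + z·σ = 31 + 1.282·3.972 = 36.1 hours

36.1 hours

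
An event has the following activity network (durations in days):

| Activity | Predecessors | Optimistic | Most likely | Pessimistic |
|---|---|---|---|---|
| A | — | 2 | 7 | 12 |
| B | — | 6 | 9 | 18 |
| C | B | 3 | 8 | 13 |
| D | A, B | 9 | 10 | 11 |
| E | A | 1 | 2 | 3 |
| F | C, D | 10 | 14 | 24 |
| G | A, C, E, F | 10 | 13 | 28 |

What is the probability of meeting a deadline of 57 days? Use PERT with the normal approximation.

te_A = (2 + 4·7 + 12)/6 = 42/6 = 7; σ²_A = ((12−2)/6)² = 2.778
te_B = (6 + 4·9 + 18)/6 = 60/6 = 10; σ²_B = ((18−6)/6)² = 4.000
te_C = (3 + 4·8 + 13)/6 = 48/6 = 8; σ²_C = ((13−3)/6)² = 2.778
te_D = (9 + 4·10 + 11)/6 = 60/6 = 10; σ²_D = ((11−9)/6)² = 0.111
te_E = (1 + 4·2 + 3)/6 = 12/6 = 2; σ²_E = ((3−1)/6)² = 0.111
te_F = (10 + 4·14 + 24)/6 = 90/6 = 15; σ²_F = ((24−10)/6)² = 5.444
te_G = (10 + 4·13 + 28)/6 = 90/6 = 15; σ²_G = ((28−10)/6)² = 9.000

Forward pass:
ES_A = 0; EF_A = 7
ES_B = 0; EF_B = 10
ES_C = 10; EF_C = 10+8 = 18
ES_D = max(EF_A=7, EF_B=10) = 10; EF_D = 10+10 = 20
ES_E = 7; EF_E = 7+2 = 9
ES_F = max(EF_C=18, EF_D=20) = 20; EF_F = 20+15 = 35
ES_G = max(EF_A=7, EF_C=18, EF_E=9, EF_F=35) = 35; EF_G = 35+15 = 50
Expected project duration μ = 50 days. Critical path: B → D → F → G.

Variance along critical path = 4.000 + 0.111 + 5.444 + 9.000 = 18.556; σ = √18.556 = 4.308 days.
Z = (57 − 50) / 4.308 = 1.625
P(T ≤ 57) = Φ(1.625) ≈ 0.948

0.948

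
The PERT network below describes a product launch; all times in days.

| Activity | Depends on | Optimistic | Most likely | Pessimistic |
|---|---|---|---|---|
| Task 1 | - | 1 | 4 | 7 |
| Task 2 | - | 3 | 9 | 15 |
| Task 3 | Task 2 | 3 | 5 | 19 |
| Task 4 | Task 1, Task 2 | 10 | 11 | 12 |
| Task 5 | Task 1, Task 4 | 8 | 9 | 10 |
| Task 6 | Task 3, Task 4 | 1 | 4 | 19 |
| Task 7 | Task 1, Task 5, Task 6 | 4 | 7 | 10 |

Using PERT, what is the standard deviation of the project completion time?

te_Task 1 = (1 + 4·4 + 7)/6 = 24/6 = 4; σ²_Task 1 = ((7−1)/6)² = 1.000
te_Task 2 = (3 + 4·9 + 15)/6 = 54/6 = 9; σ²_Task 2 = ((15−3)/6)² = 4.000
te_Task 3 = (3 + 4·5 + 19)/6 = 42/6 = 7; σ²_Task 3 = ((19−3)/6)² = 7.111
te_Task 4 = (10 + 4·11 + 12)/6 = 66/6 = 11; σ²_Task 4 = ((12−10)/6)² = 0.111
te_Task 5 = (8 + 4·9 + 10)/6 = 54/6 = 9; σ²_Task 5 = ((10−8)/6)² = 0.111
te_Task 6 = (1 + 4·4 + 19)/6 = 36/6 = 6; σ²_Task 6 = ((19−1)/6)² = 9.000
te_Task 7 = (4 + 4·7 + 10)/6 = 42/6 = 7; σ²_Task 7 = ((10−4)/6)² = 1.000

Forward pass:
ES_Task 1 = 0; EF_Task 1 = 4
ES_Task 2 = 0; EF_Task 2 = 9
ES_Task 3 = 9; EF_Task 3 = 9+7 = 16
ES_Task 4 = max(EF_Task 1=4, EF_Task 2=9) = 9; EF_Task 4 = 9+11 = 20
ES_Task 5 = max(EF_Task 1=4, EF_Task 4=20) = 20; EF_Task 5 = 20+9 = 29
ES_Task 6 = max(EF_Task 3=16, EF_Task 4=20) = 20; EF_Task 6 = 20+6 = 26
ES_Task 7 = max(EF_Task 1=4, EF_Task 5=29, EF_Task 6=26) = 29; EF_Task 7 = 29+7 = 36
Expected project duration μ = 36 days. Critical path: Task 2 → Task 4 → Task 5 → Task 7.

Variance along critical path = 4.000 + 0.111 + 0.111 + 1.000 = 5.222
σ = √5.222 = 2.285 days

2.29 days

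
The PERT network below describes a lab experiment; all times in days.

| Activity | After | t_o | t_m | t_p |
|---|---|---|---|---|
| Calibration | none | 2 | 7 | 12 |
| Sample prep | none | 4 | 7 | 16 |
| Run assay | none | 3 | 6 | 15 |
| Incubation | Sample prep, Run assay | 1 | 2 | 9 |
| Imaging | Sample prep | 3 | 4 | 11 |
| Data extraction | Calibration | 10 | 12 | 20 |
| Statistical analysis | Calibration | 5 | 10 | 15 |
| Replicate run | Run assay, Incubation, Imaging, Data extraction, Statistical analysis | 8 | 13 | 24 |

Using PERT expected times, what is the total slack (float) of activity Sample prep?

te_Calibration = (2 + 4·7 + 12)/6 = 42/6 = 7
te_Sample prep = (4 + 4·7 + 16)/6 = 48/6 = 8
te_Run assay = (3 + 4·6 + 15)/6 = 42/6 = 7
te_Incubation = (1 + 4·2 + 9)/6 = 18/6 = 3
te_Imaging = (3 + 4·4 + 11)/6 = 30/6 = 5
te_Data extraction = (10 + 4·12 + 20)/6 = 78/6 = 13
te_Statistical analysis = (5 + 4·10 + 15)/6 = 60/6 = 10
te_Replicate run = (8 + 4·13 + 24)/6 = 84/6 = 14

Forward pass:
ES_Calibration = 0; EF_Calibration = 7
ES_Sample prep = 0; EF_Sample prep = 8
ES_Run assay = 0; EF_Run assay = 7
ES_Incubation = max(EF_Sample prep=8, EF_Run assay=7) = 8; EF_Incubation = 8+3 = 11
ES_Imaging = 8; EF_Imaging = 8+5 = 13
ES_Data extraction = 7; EF_Data extraction = 7+13 = 20
ES_Statistical analysis = 7; EF_Statistical analysis = 7+10 = 17
ES_Replicate run = max(EF_Run assay=7, EF_Incubation=11, EF_Imaging=13, EF_Data extraction=20, EF_Statistical analysis=17) = 20; EF_Replicate run = 20+14 = 34
Expected project duration μ = 34 days. Critical path: Calibration → Data extraction → Replicate run.

Backward pass:
LF_Replicate run = 34; LS_Replicate run = 34−14 = 20
LF_Statistical analysis = LS_Replicate run = 20; LS_Statistical analysis = 20−10 = 10
LF_Data extraction = LS_Replicate run = 20; LS_Data extraction = 20−13 = 7
LF_Imaging = LS_Replicate run = 20; LS_Imaging = 20−5 = 15
LF_Incubation = LS_Replicate run = 20; LS_Incubation = 20−3 = 17
LF_Run assay = min(LS_Incubation=17, LS_Replicate run=20) = 17; LS_Run assay = 17−7 = 10
LF_Sample prep = min(LS_Incubation=17, LS_Imaging=15) = 15; LS_Sample prep = 15−8 = 7
LF_Calibration = min(LS_Data extraction=7, LS_Statistical analysis=10) = 7; LS_Calibration = 7−7 = 0
Slack_Sample prep = LS_Sample prep − ES_Sample prep = 7 − 0 = 7

7 days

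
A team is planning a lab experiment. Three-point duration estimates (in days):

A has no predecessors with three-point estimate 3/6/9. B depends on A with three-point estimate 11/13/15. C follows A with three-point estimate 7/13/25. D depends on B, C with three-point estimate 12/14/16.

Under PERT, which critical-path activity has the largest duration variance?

te_A = (3 + 4·6 + 9)/6 = 36/6 = 6; σ²_A = ((9−3)/6)² = 1.000
te_B = (11 + 4·13 + 15)/6 = 78/6 = 13; σ²_B = ((15−11)/6)² = 0.444
te_C = (7 + 4·13 + 25)/6 = 84/6 = 14; σ²_C = ((25−7)/6)² = 9.000
te_D = (12 + 4·14 + 16)/6 = 84/6 = 14; σ²_D = ((16−12)/6)² = 0.444

Forward pass:
ES_A = 0; EF_A = 6
ES_B = 6; EF_B = 6+13 = 19
ES_C = 6; EF_C = 6+14 = 20
ES_D = max(EF_B=19, EF_C=20) = 20; EF_D = 20+14 = 34
Expected project duration μ = 34 days. Critical path: A → C → D.

Variances on critical path: σ²_A=1.000, σ²_C=9.000, σ²_D=0.444.
Largest is σ²_C = 9.000.

C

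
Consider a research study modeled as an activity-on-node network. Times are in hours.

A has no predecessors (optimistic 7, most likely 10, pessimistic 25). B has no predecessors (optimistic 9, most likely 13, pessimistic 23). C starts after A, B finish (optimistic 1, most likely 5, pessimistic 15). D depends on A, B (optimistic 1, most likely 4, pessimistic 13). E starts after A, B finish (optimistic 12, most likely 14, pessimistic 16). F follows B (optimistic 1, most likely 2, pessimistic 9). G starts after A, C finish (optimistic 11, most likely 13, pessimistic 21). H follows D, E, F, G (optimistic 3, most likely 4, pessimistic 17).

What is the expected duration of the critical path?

te_A = (7 + 4·10 + 25)/6 = 72/6 = 12
te_B = (9 + 4·13 + 23)/6 = 84/6 = 14
te_C = (1 + 4·5 + 15)/6 = 36/6 = 6
te_D = (1 + 4·4 + 13)/6 = 30/6 = 5
te_E = (12 + 4·14 + 16)/6 = 84/6 = 14
te_F = (1 + 4·2 + 9)/6 = 18/6 = 3
te_G = (11 + 4·13 + 21)/6 = 84/6 = 14
te_H = (3 + 4·4 + 17)/6 = 36/6 = 6

Forward pass:
ES_A = 0; EF_A = 12
ES_B = 0; EF_B = 14
ES_C = max(EF_A=12, EF_B=14) = 14; EF_C = 14+6 = 20
ES_D = max(EF_A=12, EF_B=14) = 14; EF_D = 14+5 = 19
ES_E = max(EF_A=12, EF_B=14) = 14; EF_E = 14+14 = 28
ES_F = 14; EF_F = 14+3 = 17
ES_G = max(EF_A=12, EF_C=20) = 20; EF_G = 20+14 = 34
ES_H = max(EF_D=19, EF_E=28, EF_F=17, EF_G=34) = 34; EF_H = 34+6 = 40
Expected project duration μ = 40 hours. Critical path: B → C → G → H.

40 hours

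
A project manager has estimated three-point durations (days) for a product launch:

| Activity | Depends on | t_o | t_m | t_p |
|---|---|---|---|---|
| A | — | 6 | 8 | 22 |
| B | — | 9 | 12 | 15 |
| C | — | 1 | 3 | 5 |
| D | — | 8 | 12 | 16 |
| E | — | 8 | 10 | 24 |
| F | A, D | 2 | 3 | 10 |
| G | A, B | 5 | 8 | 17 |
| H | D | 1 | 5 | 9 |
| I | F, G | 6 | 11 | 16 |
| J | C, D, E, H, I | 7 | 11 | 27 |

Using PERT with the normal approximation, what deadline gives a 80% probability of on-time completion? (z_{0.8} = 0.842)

te_A = (6 + 4·8 + 22)/6 = 60/6 = 10; σ²_A = ((22−6)/6)² = 7.111
te_B = (9 + 4·12 + 15)/6 = 72/6 = 12; σ²_B = ((15−9)/6)² = 1.000
te_C = (1 + 4·3 + 5)/6 = 18/6 = 3; σ²_C = ((5−1)/6)² = 0.444
te_D = (8 + 4·12 + 16)/6 = 72/6 = 12; σ²_D = ((16−8)/6)² = 1.778
te_E = (8 + 4·10 + 24)/6 = 72/6 = 12; σ²_E = ((24−8)/6)² = 7.111
te_F = (2 + 4·3 + 10)/6 = 24/6 = 4; σ²_F = ((10−2)/6)² = 1.778
te_G = (5 + 4·8 + 17)/6 = 54/6 = 9; σ²_G = ((17−5)/6)² = 4.000
te_H = (1 + 4·5 + 9)/6 = 30/6 = 5; σ²_H = ((9−1)/6)² = 1.778
te_I = (6 + 4·11 + 16)/6 = 66/6 = 11; σ²_I = ((16−6)/6)² = 2.778
te_J = (7 + 4·11 + 27)/6 = 78/6 = 13; σ²_J = ((27−7)/6)² = 11.111

Forward pass:
ES_A = 0; EF_A = 10
ES_B = 0; EF_B = 12
ES_C = 0; EF_C = 3
ES_D = 0; EF_D = 12
ES_E = 0; EF_E = 12
ES_F = max(EF_A=10, EF_D=12) = 12; EF_F = 12+4 = 16
ES_G = max(EF_A=10, EF_B=12) = 12; EF_G = 12+9 = 21
ES_H = 12; EF_H = 12+5 = 17
ES_I = max(EF_F=16, EF_G=21) = 21; EF_I = 21+11 = 32
ES_J = max(EF_C=3, EF_D=12, EF_E=12, EF_H=17, EF_I=32) = 32; EF_J = 32+13 = 45
Expected project duration μ = 45 days. Critical path: B → G → I → J.

Variance along critical path = 1.000 + 4.000 + 2.778 + 11.111 = 18.889; σ = 4.346 days.
D = μ + z·σ = 45 + 0.842·4.346 = 48.7 days

48.7 days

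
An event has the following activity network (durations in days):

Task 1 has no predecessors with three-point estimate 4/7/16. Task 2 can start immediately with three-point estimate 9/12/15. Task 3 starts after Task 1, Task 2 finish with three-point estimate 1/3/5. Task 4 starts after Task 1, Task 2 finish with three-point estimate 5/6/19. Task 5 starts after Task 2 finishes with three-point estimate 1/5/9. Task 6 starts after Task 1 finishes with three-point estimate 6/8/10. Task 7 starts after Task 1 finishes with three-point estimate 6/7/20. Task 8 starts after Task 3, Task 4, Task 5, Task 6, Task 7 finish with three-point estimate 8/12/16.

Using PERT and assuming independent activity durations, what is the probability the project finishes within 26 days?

te_Task 1 = (4 + 4·7 + 16)/6 = 48/6 = 8; σ²_Task 1 = ((16−4)/6)² = 4.000
te_Task 2 = (9 + 4·12 + 15)/6 = 72/6 = 12; σ²_Task 2 = ((15−9)/6)² = 1.000
te_Task 3 = (1 + 4·3 + 5)/6 = 18/6 = 3; σ²_Task 3 = ((5−1)/6)² = 0.444
te_Task 4 = (5 + 4·6 + 19)/6 = 48/6 = 8; σ²_Task 4 = ((19−5)/6)² = 5.444
te_Task 5 = (1 + 4·5 + 9)/6 = 30/6 = 5; σ²_Task 5 = ((9−1)/6)² = 1.778
te_Task 6 = (6 + 4·8 + 10)/6 = 48/6 = 8; σ²_Task 6 = ((10−6)/6)² = 0.444
te_Task 7 = (6 + 4·7 + 20)/6 = 54/6 = 9; σ²_Task 7 = ((20−6)/6)² = 5.444
te_Task 8 = (8 + 4·12 + 16)/6 = 72/6 = 12; σ²_Task 8 = ((16−8)/6)² = 1.778

Forward pass:
ES_Task 1 = 0; EF_Task 1 = 8
ES_Task 2 = 0; EF_Task 2 = 12
ES_Task 3 = max(EF_Task 1=8, EF_Task 2=12) = 12; EF_Task 3 = 12+3 = 15
ES_Task 4 = max(EF_Task 1=8, EF_Task 2=12) = 12; EF_Task 4 = 12+8 = 20
ES_Task 5 = 12; EF_Task 5 = 12+5 = 17
ES_Task 6 = 8; EF_Task 6 = 8+8 = 16
ES_Task 7 = 8; EF_Task 7 = 8+9 = 17
ES_Task 8 = max(EF_Task 3=15, EF_Task 4=20, EF_Task 5=17, EF_Task 6=16, EF_Task 7=17) = 20; EF_Task 8 = 20+12 = 32
Expected project duration μ = 32 days. Critical path: Task 2 → Task 4 → Task 8.

Variance along critical path = 1.000 + 5.444 + 1.778 = 8.222; σ = √8.222 = 2.867 days.
Z = (26 − 32) / 2.867 = -2.092
P(T ≤ 26) = Φ(-2.092) ≈ 0.018

0.018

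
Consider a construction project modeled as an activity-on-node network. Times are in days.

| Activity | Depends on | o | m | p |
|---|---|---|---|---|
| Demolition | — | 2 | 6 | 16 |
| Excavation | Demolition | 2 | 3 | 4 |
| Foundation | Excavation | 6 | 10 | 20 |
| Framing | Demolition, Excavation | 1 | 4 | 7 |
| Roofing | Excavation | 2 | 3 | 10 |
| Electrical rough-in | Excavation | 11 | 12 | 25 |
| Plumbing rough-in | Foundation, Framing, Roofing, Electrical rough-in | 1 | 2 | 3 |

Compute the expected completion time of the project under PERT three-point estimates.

te_Demolition = (2 + 4·6 + 16)/6 = 42/6 = 7
te_Excavation = (2 + 4·3 + 4)/6 = 18/6 = 3
te_Foundation = (6 + 4·10 + 20)/6 = 66/6 = 11
te_Framing = (1 + 4·4 + 7)/6 = 24/6 = 4
te_Roofing = (2 + 4·3 + 10)/6 = 24/6 = 4
te_Electrical rough-in = (11 + 4·12 + 25)/6 = 84/6 = 14
te_Plumbing rough-in = (1 + 4·2 + 3)/6 = 12/6 = 2

Forward pass:
ES_Demolition = 0; EF_Demolition = 7
ES_Excavation = 7; EF_Excavation = 7+3 = 10
ES_Foundation = 10; EF_Foundation = 10+11 = 21
ES_Framing = max(EF_Demolition=7, EF_Excavation=10) = 10; EF_Framing = 10+4 = 14
ES_Roofing = 10; EF_Roofing = 10+4 = 14
ES_Electrical rough-in = 10; EF_Electrical rough-in = 10+14 = 24
ES_Plumbing rough-in = max(EF_Foundation=21, EF_Framing=14, EF_Roofing=14, EF_Electrical rough-in=24) = 24; EF_Plumbing rough-in = 24+2 = 26
Expected project duration μ = 26 days. Critical path: Demolition → Excavation → Electrical rough-in → Plumbing rough-in.

26 days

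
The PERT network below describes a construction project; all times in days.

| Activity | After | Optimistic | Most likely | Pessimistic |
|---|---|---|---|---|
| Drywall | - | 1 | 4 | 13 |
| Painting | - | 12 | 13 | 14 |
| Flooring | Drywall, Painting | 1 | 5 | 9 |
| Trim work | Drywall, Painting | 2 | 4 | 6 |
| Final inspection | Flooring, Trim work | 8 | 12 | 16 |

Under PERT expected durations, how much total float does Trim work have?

te_Drywall = (1 + 4·4 + 13)/6 = 30/6 = 5
te_Painting = (12 + 4·13 + 14)/6 = 78/6 = 13
te_Flooring = (1 + 4·5 + 9)/6 = 30/6 = 5
te_Trim work = (2 + 4·4 + 6)/6 = 24/6 = 4
te_Final inspection = (8 + 4·12 + 16)/6 = 72/6 = 12

Forward pass:
ES_Drywall = 0; EF_Drywall = 5
ES_Painting = 0; EF_Painting = 13
ES_Flooring = max(EF_Drywall=5, EF_Painting=13) = 13; EF_Flooring = 13+5 = 18
ES_Trim work = max(EF_Drywall=5, EF_Painting=13) = 13; EF_Trim work = 13+4 = 17
ES_Final inspection = max(EF_Flooring=18, EF_Trim work=17) = 18; EF_Final inspection = 18+12 = 30
Expected project duration μ = 30 days. Critical path: Painting → Flooring → Final inspection.

Backward pass:
LF_Final inspection = 30; LS_Final inspection = 30−12 = 18
LF_Trim work = LS_Final inspection = 18; LS_Trim work = 18−4 = 14
LF_Flooring = LS_Final inspection = 18; LS_Flooring = 18−5 = 13
LF_Painting = min(LS_Flooring=13, LS_Trim work=14) = 13; LS_Painting = 13−13 = 0
LF_Drywall = min(LS_Flooring=13, LS_Trim work=14) = 13; LS_Drywall = 13−5 = 8
Slack_Trim work = LS_Trim work − ES_Trim work = 14 − 13 = 1

1 days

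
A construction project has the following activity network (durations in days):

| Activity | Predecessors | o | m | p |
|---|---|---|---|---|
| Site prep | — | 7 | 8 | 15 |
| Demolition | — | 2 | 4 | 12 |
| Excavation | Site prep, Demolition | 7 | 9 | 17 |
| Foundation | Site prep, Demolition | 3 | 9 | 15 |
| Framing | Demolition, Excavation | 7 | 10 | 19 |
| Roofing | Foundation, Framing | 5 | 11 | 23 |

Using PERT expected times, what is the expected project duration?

42 days

te_Site prep = (7 + 4·8 + 15)/6 = 54/6 = 9
te_Demolition = (2 + 4·4 + 12)/6 = 30/6 = 5
te_Excavation = (7 + 4·9 + 17)/6 = 60/6 = 10
te_Foundation = (3 + 4·9 + 15)/6 = 54/6 = 9
te_Framing = (7 + 4·10 + 19)/6 = 66/6 = 11
te_Roofing = (5 + 4·11 + 23)/6 = 72/6 = 12

Forward pass:
ES_Site prep = 0; EF_Site prep = 9
ES_Demolition = 0; EF_Demolition = 5
ES_Excavation = max(EF_Site prep=9, EF_Demolition=5) = 9; EF_Excavation = 9+10 = 19
ES_Foundation = max(EF_Site prep=9, EF_Demolition=5) = 9; EF_Foundation = 9+9 = 18
ES_Framing = max(EF_Demolition=5, EF_Excavation=19) = 19; EF_Framing = 19+11 = 30
ES_Roofing = max(EF_Foundation=18, EF_Framing=30) = 30; EF_Roofing = 30+12 = 42
Expected project duration μ = 42 days. Critical path: Site prep → Excavation → Framing → Roofing.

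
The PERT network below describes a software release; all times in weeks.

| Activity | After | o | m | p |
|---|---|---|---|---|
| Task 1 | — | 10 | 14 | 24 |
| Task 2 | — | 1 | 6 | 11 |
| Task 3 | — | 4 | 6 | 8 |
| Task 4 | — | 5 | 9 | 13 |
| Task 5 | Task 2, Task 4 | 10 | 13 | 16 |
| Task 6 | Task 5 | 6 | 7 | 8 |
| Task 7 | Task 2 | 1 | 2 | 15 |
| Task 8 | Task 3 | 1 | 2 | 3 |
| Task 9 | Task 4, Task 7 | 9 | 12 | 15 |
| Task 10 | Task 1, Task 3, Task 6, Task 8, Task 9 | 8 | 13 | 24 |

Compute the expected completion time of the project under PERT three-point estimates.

te_Task 1 = (10 + 4·14 + 24)/6 = 90/6 = 15
te_Task 2 = (1 + 4·6 + 11)/6 = 36/6 = 6
te_Task 3 = (4 + 4·6 + 8)/6 = 36/6 = 6
te_Task 4 = (5 + 4·9 + 13)/6 = 54/6 = 9
te_Task 5 = (10 + 4·13 + 16)/6 = 78/6 = 13
te_Task 6 = (6 + 4·7 + 8)/6 = 42/6 = 7
te_Task 7 = (1 + 4·2 + 15)/6 = 24/6 = 4
te_Task 8 = (1 + 4·2 + 3)/6 = 12/6 = 2
te_Task 9 = (9 + 4·12 + 15)/6 = 72/6 = 12
te_Task 10 = (8 + 4·13 + 24)/6 = 84/6 = 14

Forward pass:
ES_Task 1 = 0; EF_Task 1 = 15
ES_Task 2 = 0; EF_Task 2 = 6
ES_Task 3 = 0; EF_Task 3 = 6
ES_Task 4 = 0; EF_Task 4 = 9
ES_Task 5 = max(EF_Task 2=6, EF_Task 4=9) = 9; EF_Task 5 = 9+13 = 22
ES_Task 6 = 22; EF_Task 6 = 22+7 = 29
ES_Task 7 = 6; EF_Task 7 = 6+4 = 10
ES_Task 8 = 6; EF_Task 8 = 6+2 = 8
ES_Task 9 = max(EF_Task 4=9, EF_Task 7=10) = 10; EF_Task 9 = 10+12 = 22
ES_Task 10 = max(EF_Task 1=15, EF_Task 3=6, EF_Task 6=29, EF_Task 8=8, EF_Task 9=22) = 29; EF_Task 10 = 29+14 = 43
Expected project duration μ = 43 weeks. Critical path: Task 4 → Task 5 → Task 6 → Task 10.

43 weeks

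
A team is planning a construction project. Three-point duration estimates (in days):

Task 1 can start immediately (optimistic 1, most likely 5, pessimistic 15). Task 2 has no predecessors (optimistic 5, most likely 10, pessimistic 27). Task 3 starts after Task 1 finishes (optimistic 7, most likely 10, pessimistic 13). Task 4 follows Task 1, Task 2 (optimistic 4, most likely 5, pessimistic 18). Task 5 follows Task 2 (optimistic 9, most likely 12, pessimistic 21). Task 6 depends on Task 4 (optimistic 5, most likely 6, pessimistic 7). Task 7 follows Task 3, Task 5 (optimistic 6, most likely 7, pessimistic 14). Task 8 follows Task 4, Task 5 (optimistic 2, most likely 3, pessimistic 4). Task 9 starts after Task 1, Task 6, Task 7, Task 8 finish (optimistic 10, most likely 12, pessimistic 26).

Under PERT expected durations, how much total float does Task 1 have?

te_Task 1 = (1 + 4·5 + 15)/6 = 36/6 = 6
te_Task 2 = (5 + 4·10 + 27)/6 = 72/6 = 12
te_Task 3 = (7 + 4·10 + 13)/6 = 60/6 = 10
te_Task 4 = (4 + 4·5 + 18)/6 = 42/6 = 7
te_Task 5 = (9 + 4·12 + 21)/6 = 78/6 = 13
te_Task 6 = (5 + 4·6 + 7)/6 = 36/6 = 6
te_Task 7 = (6 + 4·7 + 14)/6 = 48/6 = 8
te_Task 8 = (2 + 4·3 + 4)/6 = 18/6 = 3
te_Task 9 = (10 + 4·12 + 26)/6 = 84/6 = 14

Forward pass:
ES_Task 1 = 0; EF_Task 1 = 6
ES_Task 2 = 0; EF_Task 2 = 12
ES_Task 3 = 6; EF_Task 3 = 6+10 = 16
ES_Task 4 = max(EF_Task 1=6, EF_Task 2=12) = 12; EF_Task 4 = 12+7 = 19
ES_Task 5 = 12; EF_Task 5 = 12+13 = 25
ES_Task 6 = 19; EF_Task 6 = 19+6 = 25
ES_Task 7 = max(EF_Task 3=16, EF_Task 5=25) = 25; EF_Task 7 = 25+8 = 33
ES_Task 8 = max(EF_Task 4=19, EF_Task 5=25) = 25; EF_Task 8 = 25+3 = 28
ES_Task 9 = max(EF_Task 1=6, EF_Task 6=25, EF_Task 7=33, EF_Task 8=28) = 33; EF_Task 9 = 33+14 = 47
Expected project duration μ = 47 days. Critical path: Task 2 → Task 5 → Task 7 → Task 9.

Backward pass:
LF_Task 9 = 47; LS_Task 9 = 47−14 = 33
LF_Task 8 = LS_Task 9 = 33; LS_Task 8 = 33−3 = 30
LF_Task 7 = LS_Task 9 = 33; LS_Task 7 = 33−8 = 25
LF_Task 6 = LS_Task 9 = 33; LS_Task 6 = 33−6 = 27
LF_Task 5 = min(LS_Task 7=25, LS_Task 8=30) = 25; LS_Task 5 = 25−13 = 12
LF_Task 4 = min(LS_Task 6=27, LS_Task 8=30) = 27; LS_Task 4 = 27−7 = 20
LF_Task 3 = LS_Task 7 = 25; LS_Task 3 = 25−10 = 15
LF_Task 2 = min(LS_Task 4=20, LS_Task 5=12) = 12; LS_Task 2 = 12−12 = 0
LF_Task 1 = min(LS_Task 3=15, LS_Task 4=20, LS_Task 9=33) = 15; LS_Task 1 = 15−6 = 9
Slack_Task 1 = LS_Task 1 − ES_Task 1 = 9 − 0 = 9

9 days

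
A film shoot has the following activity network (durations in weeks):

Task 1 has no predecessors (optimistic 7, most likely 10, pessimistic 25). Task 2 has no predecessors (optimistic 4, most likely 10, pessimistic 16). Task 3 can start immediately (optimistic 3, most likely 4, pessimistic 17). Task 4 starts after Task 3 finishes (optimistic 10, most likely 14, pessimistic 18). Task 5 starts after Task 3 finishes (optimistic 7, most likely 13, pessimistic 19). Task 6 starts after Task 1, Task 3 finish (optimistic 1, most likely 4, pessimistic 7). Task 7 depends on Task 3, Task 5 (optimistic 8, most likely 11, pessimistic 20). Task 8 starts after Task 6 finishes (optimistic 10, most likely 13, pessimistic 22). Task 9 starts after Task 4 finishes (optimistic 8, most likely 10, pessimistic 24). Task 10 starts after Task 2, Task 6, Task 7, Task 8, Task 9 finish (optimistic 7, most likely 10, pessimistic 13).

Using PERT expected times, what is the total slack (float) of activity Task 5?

1 weeks

te_Task 1 = (7 + 4·10 + 25)/6 = 72/6 = 12
te_Task 2 = (4 + 4·10 + 16)/6 = 60/6 = 10
te_Task 3 = (3 + 4·4 + 17)/6 = 36/6 = 6
te_Task 4 = (10 + 4·14 + 18)/6 = 84/6 = 14
te_Task 5 = (7 + 4·13 + 19)/6 = 78/6 = 13
te_Task 6 = (1 + 4·4 + 7)/6 = 24/6 = 4
te_Task 7 = (8 + 4·11 + 20)/6 = 72/6 = 12
te_Task 8 = (10 + 4·13 + 22)/6 = 84/6 = 14
te_Task 9 = (8 + 4·10 + 24)/6 = 72/6 = 12
te_Task 10 = (7 + 4·10 + 13)/6 = 60/6 = 10

Forward pass:
ES_Task 1 = 0; EF_Task 1 = 12
ES_Task 2 = 0; EF_Task 2 = 10
ES_Task 3 = 0; EF_Task 3 = 6
ES_Task 4 = 6; EF_Task 4 = 6+14 = 20
ES_Task 5 = 6; EF_Task 5 = 6+13 = 19
ES_Task 6 = max(EF_Task 1=12, EF_Task 3=6) = 12; EF_Task 6 = 12+4 = 16
ES_Task 7 = max(EF_Task 3=6, EF_Task 5=19) = 19; EF_Task 7 = 19+12 = 31
ES_Task 8 = 16; EF_Task 8 = 16+14 = 30
ES_Task 9 = 20; EF_Task 9 = 20+12 = 32
ES_Task 10 = max(EF_Task 2=10, EF_Task 6=16, EF_Task 7=31, EF_Task 8=30, EF_Task 9=32) = 32; EF_Task 10 = 32+10 = 42
Expected project duration μ = 42 weeks. Critical path: Task 3 → Task 4 → Task 9 → Task 10.

Backward pass:
LF_Task 10 = 42; LS_Task 10 = 42−10 = 32
LF_Task 9 = LS_Task 10 = 32; LS_Task 9 = 32−12 = 20
LF_Task 8 = LS_Task 10 = 32; LS_Task 8 = 32−14 = 18
LF_Task 7 = LS_Task 10 = 32; LS_Task 7 = 32−12 = 20
LF_Task 6 = min(LS_Task 8=18, LS_Task 10=32) = 18; LS_Task 6 = 18−4 = 14
LF_Task 5 = LS_Task 7 = 20; LS_Task 5 = 20−13 = 7
LF_Task 4 = LS_Task 9 = 20; LS_Task 4 = 20−14 = 6
LF_Task 3 = min(LS_Task 4=6, LS_Task 5=7, LS_Task 6=14, LS_Task 7=20) = 6; LS_Task 3 = 6−6 = 0
LF_Task 2 = LS_Task 10 = 32; LS_Task 2 = 32−10 = 22
LF_Task 1 = LS_Task 6 = 14; LS_Task 1 = 14−12 = 2
Slack_Task 5 = LS_Task 5 − ES_Task 5 = 7 − 6 = 1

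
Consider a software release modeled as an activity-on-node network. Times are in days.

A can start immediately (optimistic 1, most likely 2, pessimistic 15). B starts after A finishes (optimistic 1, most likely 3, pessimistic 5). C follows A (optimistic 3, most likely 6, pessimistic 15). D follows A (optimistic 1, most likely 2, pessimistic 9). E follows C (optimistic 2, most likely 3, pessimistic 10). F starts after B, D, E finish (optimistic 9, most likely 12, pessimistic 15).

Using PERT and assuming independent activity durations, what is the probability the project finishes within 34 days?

te_A = (1 + 4·2 + 15)/6 = 24/6 = 4; σ²_A = ((15−1)/6)² = 5.444
te_B = (1 + 4·3 + 5)/6 = 18/6 = 3; σ²_B = ((5−1)/6)² = 0.444
te_C = (3 + 4·6 + 15)/6 = 42/6 = 7; σ²_C = ((15−3)/6)² = 4.000
te_D = (1 + 4·2 + 9)/6 = 18/6 = 3; σ²_D = ((9−1)/6)² = 1.778
te_E = (2 + 4·3 + 10)/6 = 24/6 = 4; σ²_E = ((10−2)/6)² = 1.778
te_F = (9 + 4·12 + 15)/6 = 72/6 = 12; σ²_F = ((15−9)/6)² = 1.000

Forward pass:
ES_A = 0; EF_A = 4
ES_B = 4; EF_B = 4+3 = 7
ES_C = 4; EF_C = 4+7 = 11
ES_D = 4; EF_D = 4+3 = 7
ES_E = 11; EF_E = 11+4 = 15
ES_F = max(EF_B=7, EF_D=7, EF_E=15) = 15; EF_F = 15+12 = 27
Expected project duration μ = 27 days. Critical path: A → C → E → F.

Variance along critical path = 5.444 + 4.000 + 1.778 + 1.000 = 12.222; σ = √12.222 = 3.496 days.
Z = (34 − 27) / 3.496 = 2.002
P(T ≤ 34) = Φ(2.002) ≈ 0.977

0.977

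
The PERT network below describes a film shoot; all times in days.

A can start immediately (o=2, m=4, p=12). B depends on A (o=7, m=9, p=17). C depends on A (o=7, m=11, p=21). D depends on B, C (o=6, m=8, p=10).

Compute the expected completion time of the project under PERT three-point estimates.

te_A = (2 + 4·4 + 12)/6 = 30/6 = 5
te_B = (7 + 4·9 + 17)/6 = 60/6 = 10
te_C = (7 + 4·11 + 21)/6 = 72/6 = 12
te_D = (6 + 4·8 + 10)/6 = 48/6 = 8

Forward pass:
ES_A = 0; EF_A = 5
ES_B = 5; EF_B = 5+10 = 15
ES_C = 5; EF_C = 5+12 = 17
ES_D = max(EF_B=15, EF_C=17) = 17; EF_D = 17+8 = 25
Expected project duration μ = 25 days. Critical path: A → C → D.

25 days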